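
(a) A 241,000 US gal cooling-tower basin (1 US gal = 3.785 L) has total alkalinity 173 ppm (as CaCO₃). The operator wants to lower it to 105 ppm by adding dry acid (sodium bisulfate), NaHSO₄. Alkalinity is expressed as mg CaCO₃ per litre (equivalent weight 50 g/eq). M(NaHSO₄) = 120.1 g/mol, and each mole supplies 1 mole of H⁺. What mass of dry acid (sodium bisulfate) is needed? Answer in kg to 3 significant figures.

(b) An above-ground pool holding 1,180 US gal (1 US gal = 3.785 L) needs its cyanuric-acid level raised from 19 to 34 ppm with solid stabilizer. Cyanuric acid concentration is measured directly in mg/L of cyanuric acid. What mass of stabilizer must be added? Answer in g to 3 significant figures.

(a) 149 kg; (b) 67.0 g

(a) Volume: 241,000 US gal × 3.785 L/gal = 912,185 L.
(a) Alkalinity to neutralize: (173 − 105) = 68 mg/L as CaCO₃ × 912,185 L = 62,030 g as CaCO₃.
(a) Equivalents of H⁺ required: 62,030 ÷ 50 g/eq = 1241 eq = 1241 mol NaHSO₄.
(a) Mass of NaHSO₄: 1241 × 120.1 = 149,000 g.

(b) Volume: 1,180 US gal × 3.785 L/gal = 4,466 L.
(b) CYA to add: (34 − 19) = 15 mg/L × 4,466 L = 66.99 g cyanuric acid.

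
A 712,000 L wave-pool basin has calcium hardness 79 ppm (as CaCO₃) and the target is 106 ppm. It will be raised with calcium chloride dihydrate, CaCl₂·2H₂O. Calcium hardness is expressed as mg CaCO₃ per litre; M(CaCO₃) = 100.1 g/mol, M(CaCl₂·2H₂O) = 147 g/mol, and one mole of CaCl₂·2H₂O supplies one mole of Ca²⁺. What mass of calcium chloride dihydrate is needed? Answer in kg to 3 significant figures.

28.2 kg

Hardness to add: (106 − 79) = 27 mg/L as CaCO₃ × 712,000 L = 19,220 g as CaCO₃.
Moles of Ca²⁺ (1 mol Ca²⁺ ≡ 1 mol CaCO₃): 19,220 / 100.1 g/mol = 192 mol.
Mass of CaCl₂·2H₂O: 192 × 147 = 28,230 g.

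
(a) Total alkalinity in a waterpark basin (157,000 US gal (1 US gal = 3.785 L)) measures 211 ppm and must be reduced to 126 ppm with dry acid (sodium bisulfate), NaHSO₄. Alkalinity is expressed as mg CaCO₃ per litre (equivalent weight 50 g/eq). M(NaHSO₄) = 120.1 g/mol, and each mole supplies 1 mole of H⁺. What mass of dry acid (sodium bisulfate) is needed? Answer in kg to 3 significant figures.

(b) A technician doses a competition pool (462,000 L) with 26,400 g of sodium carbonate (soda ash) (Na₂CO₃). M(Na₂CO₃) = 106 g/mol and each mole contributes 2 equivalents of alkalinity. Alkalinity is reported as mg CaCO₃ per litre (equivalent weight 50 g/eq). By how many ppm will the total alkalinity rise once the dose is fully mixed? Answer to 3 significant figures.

(a) Volume: 157,000 US gal × 3.785 L/gal = 594,245 L.
(a) Alkalinity to neutralize: (211 − 126) = 85 mg/L as CaCO₃ × 594,245 L = 50,510 g as CaCO₃.
(a) Equivalents of H⁺ required: 50,510 ÷ 50 g/eq = 1010 eq = 1010 mol NaHSO₄.
(a) Mass of NaHSO₄: 1010 × 120.1 = 121,300 g.

(b) Moles of Na₂CO₃: 26,400 g ÷ 106 g/mol = 249.1 mol → 498.1 eq of alkalinity.
(b) As CaCO₃: 498.1 eq × 50 g/eq = 24,910 g.
(b) Rise: 24,910 g / 462,000 L × 1000 = 53.91 mg/L.

(a) 121 kg; (b) 53.9 ppm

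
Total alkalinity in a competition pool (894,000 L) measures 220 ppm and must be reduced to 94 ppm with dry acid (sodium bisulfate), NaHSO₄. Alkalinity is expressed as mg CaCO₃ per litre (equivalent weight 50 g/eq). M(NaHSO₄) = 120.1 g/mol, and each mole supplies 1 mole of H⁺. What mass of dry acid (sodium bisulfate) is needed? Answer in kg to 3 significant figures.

Alkalinity to neutralize: (220 − 94) = 126 mg/L as CaCO₃ × 894,000 L = 112,600 g as CaCO₃.
Equivalents of H⁺ required: 112,600 ÷ 50 g/eq = 2253 eq = 2253 mol NaHSO₄.
Mass of NaHSO₄: 2253 × 120.1 = 270,600 g.

271 kg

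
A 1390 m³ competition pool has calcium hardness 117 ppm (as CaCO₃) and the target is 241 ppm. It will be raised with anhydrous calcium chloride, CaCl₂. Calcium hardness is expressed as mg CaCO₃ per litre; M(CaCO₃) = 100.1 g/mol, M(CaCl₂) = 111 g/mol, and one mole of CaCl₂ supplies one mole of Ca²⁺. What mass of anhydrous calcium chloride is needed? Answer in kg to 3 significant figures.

191 kg

Volume: 1390 m³ = 1,390,000 L.
Hardness to add: (241 − 117) = 124 mg/L as CaCO₃ × 1,390,000 L = 172,400 g as CaCO₃.
Moles of Ca²⁺ (1 mol Ca²⁺ ≡ 1 mol CaCO₃): 172,400 / 100.1 g/mol = 1722 mol.
Mass of CaCl₂: 1722 × 111 = 191,100 g.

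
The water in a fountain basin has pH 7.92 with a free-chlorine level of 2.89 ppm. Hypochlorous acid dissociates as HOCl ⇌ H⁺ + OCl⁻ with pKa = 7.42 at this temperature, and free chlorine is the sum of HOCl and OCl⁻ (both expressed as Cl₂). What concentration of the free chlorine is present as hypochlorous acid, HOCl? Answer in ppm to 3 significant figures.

[OCl⁻]/[HOCl] = 10^(pH − pKa) = 10^(7.92 − 7.42) = 10^0.50 = 3.162.
Fraction as HOCl = 1 / (1 + 3.162) = 0.2403.
HOCl = 0.2403 × 2.89 ppm = 0.6943 ppm.

0.694 ppm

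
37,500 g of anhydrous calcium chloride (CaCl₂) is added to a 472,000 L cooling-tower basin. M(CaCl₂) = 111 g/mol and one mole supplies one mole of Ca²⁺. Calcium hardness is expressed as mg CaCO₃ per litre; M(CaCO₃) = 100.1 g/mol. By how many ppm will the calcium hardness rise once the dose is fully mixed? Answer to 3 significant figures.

Moles of Ca²⁺: 37,500 g ÷ 111 g/mol = 337.8 mol.
As CaCO₃: 337.8 mol × 100.1 g/mol = 33,820 g.
Rise: 33,820 g / 472,000 L × 1000 = 71.65 mg/L.

71.6 ppm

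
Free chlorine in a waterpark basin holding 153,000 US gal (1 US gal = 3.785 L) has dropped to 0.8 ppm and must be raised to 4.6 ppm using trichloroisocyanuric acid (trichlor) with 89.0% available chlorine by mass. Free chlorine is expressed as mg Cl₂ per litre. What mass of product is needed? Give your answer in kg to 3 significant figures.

2.47 kg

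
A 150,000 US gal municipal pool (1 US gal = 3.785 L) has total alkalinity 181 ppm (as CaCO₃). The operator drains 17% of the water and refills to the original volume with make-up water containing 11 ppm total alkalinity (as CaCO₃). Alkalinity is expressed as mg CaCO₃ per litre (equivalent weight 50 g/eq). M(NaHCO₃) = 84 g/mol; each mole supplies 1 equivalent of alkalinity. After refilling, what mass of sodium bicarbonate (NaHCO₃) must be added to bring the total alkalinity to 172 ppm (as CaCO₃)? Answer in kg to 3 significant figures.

Volume: 150,000 US gal × 3.785 L/gal = 567,750 L.
After draining 17% and refilling: 181 × 0.83 + 11 × 0.17 = 152.1 ppm.
Deficit to target: 172 − 152.1 = 19.9 mg/L.
As CaCO₃: 19.9 mg/L × 567,750 L = 11,300 g; ÷ 50 g/eq ÷ 1 = 226 mol NaHCO₃.
Mass: 226 × 84 = 18,980 g.

19.0 kg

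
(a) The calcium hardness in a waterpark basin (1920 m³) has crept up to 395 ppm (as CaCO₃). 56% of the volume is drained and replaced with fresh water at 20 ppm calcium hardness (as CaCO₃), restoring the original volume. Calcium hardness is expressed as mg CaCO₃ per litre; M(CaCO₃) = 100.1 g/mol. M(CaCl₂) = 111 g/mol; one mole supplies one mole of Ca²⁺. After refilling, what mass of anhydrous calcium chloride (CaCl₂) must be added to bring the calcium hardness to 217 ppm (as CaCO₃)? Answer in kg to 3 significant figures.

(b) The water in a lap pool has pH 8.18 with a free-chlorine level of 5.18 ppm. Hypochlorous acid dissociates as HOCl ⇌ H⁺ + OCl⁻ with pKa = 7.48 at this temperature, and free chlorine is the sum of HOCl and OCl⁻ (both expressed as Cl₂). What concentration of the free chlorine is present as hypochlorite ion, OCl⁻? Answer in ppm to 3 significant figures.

(a) Volume: 1920 m³ = 1,920,000 L.
(a) After draining 56% and refilling: 395 × 0.44 + 20 × 0.56 = 185 ppm.
(a) Deficit to target: 217 − 185 = 32 mg/L.
(a) As CaCO₃: 32 mg/L × 1,920,000 L = 61,440 g; ÷ 100.1 = 613.8 mol Ca²⁺.
(a) Mass: 613.8 × 111 = 68,130 g.

(b) [OCl⁻]/[HOCl] = 10^(pH − pKa) = 10^(8.18 − 7.48) = 10^0.70 = 5.012.
(b) Fraction as HOCl = 1 / (1 + 5.012) = 0.1663.
(b) OCl⁻ = (1 − 0.1663) × 5.18 ppm = 4.318 ppm.

(a) 68.1 kg; (b) 4.32 ppm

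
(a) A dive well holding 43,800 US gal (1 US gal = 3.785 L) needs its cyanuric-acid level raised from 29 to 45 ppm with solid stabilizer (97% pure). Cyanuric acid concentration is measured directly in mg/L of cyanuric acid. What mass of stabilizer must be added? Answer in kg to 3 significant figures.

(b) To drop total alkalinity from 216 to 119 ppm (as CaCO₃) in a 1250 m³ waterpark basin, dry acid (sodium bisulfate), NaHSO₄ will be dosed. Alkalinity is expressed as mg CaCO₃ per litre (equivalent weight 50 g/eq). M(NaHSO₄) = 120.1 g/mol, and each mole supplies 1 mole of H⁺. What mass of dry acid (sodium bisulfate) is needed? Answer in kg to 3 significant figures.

(a) 2.73 kg; (b) 291 kg

(a) Volume: 43,800 US gal × 3.785 L/gal = 165,783 L.
(a) CYA to add: (45 − 29) = 16 mg/L × 165,783 L = 2653 g cyanuric acid.
(a) At 97% purity: 2653 / 0.97 = 2735 g product.

(b) Volume: 1250 m³ = 1,250,000 L.
(b) Alkalinity to neutralize: (216 − 119) = 97 mg/L as CaCO₃ × 1,250,000 L = 121,200 g as CaCO₃.
(b) Equivalents of H⁺ required: 121,200 ÷ 50 g/eq = 2425 eq = 2425 mol NaHSO₄.
(b) Mass of NaHSO₄: 2425 × 120.1 = 291,200 g.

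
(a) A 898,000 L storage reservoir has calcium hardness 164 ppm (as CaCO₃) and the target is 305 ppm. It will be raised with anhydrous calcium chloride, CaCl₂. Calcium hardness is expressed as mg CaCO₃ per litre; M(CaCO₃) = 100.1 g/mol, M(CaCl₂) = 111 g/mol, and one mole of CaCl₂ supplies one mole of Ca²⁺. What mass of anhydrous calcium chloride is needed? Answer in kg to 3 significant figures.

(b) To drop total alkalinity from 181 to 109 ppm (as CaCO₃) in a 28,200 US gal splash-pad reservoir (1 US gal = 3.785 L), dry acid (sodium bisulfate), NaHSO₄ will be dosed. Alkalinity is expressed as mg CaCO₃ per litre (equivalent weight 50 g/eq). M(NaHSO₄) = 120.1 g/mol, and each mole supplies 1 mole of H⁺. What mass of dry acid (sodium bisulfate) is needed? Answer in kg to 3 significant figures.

(a) Hardness to add: (305 − 164) = 141 mg/L as CaCO₃ × 898,000 L = 126,600 g as CaCO₃.
(a) Moles of Ca²⁺ (1 mol Ca²⁺ ≡ 1 mol CaCO₃): 126,600 / 100.1 g/mol = 1265 mol.
(a) Mass of CaCl₂: 1265 × 111 = 140,400 g.

(b) Volume: 28,200 US gal × 3.785 L/gal = 106,737 L.
(b) Alkalinity to neutralize: (181 − 109) = 72 mg/L as CaCO₃ × 106,737 L = 7685 g as CaCO₃.
(b) Equivalents of H⁺ required: 7685 ÷ 50 g/eq = 153.7 eq = 153.7 mol NaHSO₄.
(b) Mass of NaHSO₄: 153.7 × 120.1 = 18,460 g.

(a) 140 kg; (b) 18.5 kg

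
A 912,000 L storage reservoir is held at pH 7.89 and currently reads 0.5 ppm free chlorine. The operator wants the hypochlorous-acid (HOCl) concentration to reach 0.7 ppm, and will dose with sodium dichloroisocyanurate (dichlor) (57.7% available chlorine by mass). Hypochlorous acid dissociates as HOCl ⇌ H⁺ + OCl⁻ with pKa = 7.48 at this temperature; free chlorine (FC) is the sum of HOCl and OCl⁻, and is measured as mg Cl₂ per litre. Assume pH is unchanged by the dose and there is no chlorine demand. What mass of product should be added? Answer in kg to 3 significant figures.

3.16 kg

[OCl⁻]/[HOCl] = 10^(pH − pKa) = 10^(7.89 − 7.48) = 2.57; fraction as HOCl = 1/(1 + 2.57) = 0.2801.
Free chlorine required for 0.7 ppm HOCl: 0.7 / 0.2801 = 2.499 ppm.
FC to add: 2.499 − 0.5 = 1.999 mg/L as Cl₂.
Cl₂ equivalent: 1.999 mg/L × 912,000 L = 1823 g.
Product at 57.7% available Cl: 1823 / 0.577 = 3160 g.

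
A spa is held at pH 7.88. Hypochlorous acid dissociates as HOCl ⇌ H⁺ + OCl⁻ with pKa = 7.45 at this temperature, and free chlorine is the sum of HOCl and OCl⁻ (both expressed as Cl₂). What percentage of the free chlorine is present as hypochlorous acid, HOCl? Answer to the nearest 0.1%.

27.1%

[OCl⁻]/[HOCl] = 10^(pH − pKa) = 10^(7.88 − 7.45) = 10^0.43 = 2.692.
Fraction as HOCl = 1 / (1 + 2.692) = 0.2709.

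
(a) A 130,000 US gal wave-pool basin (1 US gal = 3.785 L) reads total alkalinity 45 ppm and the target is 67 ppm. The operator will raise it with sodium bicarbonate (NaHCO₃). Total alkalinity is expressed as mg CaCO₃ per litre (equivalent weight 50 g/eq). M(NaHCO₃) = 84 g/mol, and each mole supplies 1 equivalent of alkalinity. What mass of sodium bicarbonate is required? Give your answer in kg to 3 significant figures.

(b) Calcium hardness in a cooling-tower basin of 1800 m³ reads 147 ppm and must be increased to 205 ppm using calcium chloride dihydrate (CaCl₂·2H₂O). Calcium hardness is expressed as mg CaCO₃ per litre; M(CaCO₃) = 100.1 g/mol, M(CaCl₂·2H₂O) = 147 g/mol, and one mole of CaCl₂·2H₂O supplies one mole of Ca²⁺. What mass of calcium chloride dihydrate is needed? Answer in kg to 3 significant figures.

(a) 18.2 kg; (b) 153 kg

(a) Volume: 130,000 US gal × 3.785 L/gal = 492,050 L.
(a) Alkalinity to add: (67 − 45) = 22 mg/L as CaCO₃ × 492,050 L = 10,830 g as CaCO₃.
(a) Equivalents: 10,830 g ÷ 50 g/eq = 216.5 eq.
(a) NaHCO₃ supplies 1 eq per mole → 216.5 mol.
(a) Mass: 216.5 mol × 84 g/mol = 18,190 g.

(b) Volume: 1800 m³ = 1,800,000 L.
(b) Hardness to add: (205 − 147) = 58 mg/L as CaCO₃ × 1,800,000 L = 104,400 g as CaCO₃.
(b) Moles of Ca²⁺ (1 mol Ca²⁺ ≡ 1 mol CaCO₃): 104,400 / 100.1 g/mol = 1043 mol.
(b) Mass of CaCl₂·2H₂O: 1043 × 147 = 153,300 g.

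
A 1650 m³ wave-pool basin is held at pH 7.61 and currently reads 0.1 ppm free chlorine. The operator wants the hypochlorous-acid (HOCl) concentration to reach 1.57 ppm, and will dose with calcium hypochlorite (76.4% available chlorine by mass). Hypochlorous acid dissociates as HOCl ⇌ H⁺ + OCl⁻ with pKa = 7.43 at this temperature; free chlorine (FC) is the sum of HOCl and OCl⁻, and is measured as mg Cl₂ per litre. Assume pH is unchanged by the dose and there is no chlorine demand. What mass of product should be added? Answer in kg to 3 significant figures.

8.31 kg

Volume: 1650 m³ = 1,650,000 L.
[OCl⁻]/[HOCl] = 10^(pH − pKa) = 10^(7.61 − 7.43) = 1.514; fraction as HOCl = 1/(1 + 1.514) = 0.3978.
Free chlorine required for 1.57 ppm HOCl: 1.57 / 0.3978 = 3.946 ppm.
FC to add: 3.946 − 0.1 = 3.846 mg/L as Cl₂.
Cl₂ equivalent: 3.846 mg/L × 1,650,000 L = 6346 g.
Product at 76.4% available Cl: 6346 / 0.764 = 8307 g.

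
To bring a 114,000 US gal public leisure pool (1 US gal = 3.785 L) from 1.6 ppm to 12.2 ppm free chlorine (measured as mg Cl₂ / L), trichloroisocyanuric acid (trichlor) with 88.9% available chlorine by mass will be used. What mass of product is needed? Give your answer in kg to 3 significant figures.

Volume: 114,000 US gal × 3.785 L/gal = 431,490 L.
Chlorine deficit: 12.2 − 1.6 = 10.6 ppm = 10.6 mg/L as Cl₂.
Cl₂ equivalent needed: 10.6 mg/L × 431,490 L = 4,574,000 mg = 4574 g.
Product at 88.9% available chlorine: 4574 / 0.889 = 5145 g.

5.14 kg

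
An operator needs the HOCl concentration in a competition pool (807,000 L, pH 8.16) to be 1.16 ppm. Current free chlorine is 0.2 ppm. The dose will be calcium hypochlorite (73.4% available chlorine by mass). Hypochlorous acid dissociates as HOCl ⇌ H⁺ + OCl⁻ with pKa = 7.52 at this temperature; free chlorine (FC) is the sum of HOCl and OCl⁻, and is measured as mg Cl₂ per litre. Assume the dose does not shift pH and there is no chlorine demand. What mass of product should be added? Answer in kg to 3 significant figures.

[OCl⁻]/[HOCl] = 10^(pH − pKa) = 10^(8.16 − 7.52) = 4.365; fraction as HOCl = 1/(1 + 4.365) = 0.1864.
Free chlorine required for 1.16 ppm HOCl: 1.16 / 0.1864 = 6.224 ppm.
FC to add: 6.224 − 0.2 = 6.024 mg/L as Cl₂.
Cl₂ equivalent: 6.024 mg/L × 807,000 L = 4861 g.
Product at 73.4% available Cl: 4861 / 0.734 = 6623 g.

6.62 kg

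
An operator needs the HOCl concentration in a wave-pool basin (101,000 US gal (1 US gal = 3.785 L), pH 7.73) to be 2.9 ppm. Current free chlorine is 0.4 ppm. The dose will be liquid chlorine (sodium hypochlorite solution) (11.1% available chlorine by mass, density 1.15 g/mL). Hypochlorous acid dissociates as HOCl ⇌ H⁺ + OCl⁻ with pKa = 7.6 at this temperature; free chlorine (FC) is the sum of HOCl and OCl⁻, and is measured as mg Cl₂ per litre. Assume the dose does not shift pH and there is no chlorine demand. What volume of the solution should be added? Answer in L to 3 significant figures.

Volume: 101,000 US gal × 3.785 L/gal = 382,285 L.
[OCl⁻]/[HOCl] = 10^(pH − pKa) = 10^(7.73 − 7.6) = 1.349; fraction as HOCl = 1/(1 + 1.349) = 0.4257.
Free chlorine required for 2.9 ppm HOCl: 2.9 / 0.4257 = 6.812 ppm.
FC to add: 6.812 − 0.4 = 6.412 mg/L as Cl₂.
Cl₂ equivalent: 6.412 mg/L × 382,285 L = 2451 g.
Product at 11.1% available Cl: 2451 / 0.111 = 22,080 g.
Volume: 22,080 g ÷ 1.15 g/mL = 19,200 mL.

19.2 L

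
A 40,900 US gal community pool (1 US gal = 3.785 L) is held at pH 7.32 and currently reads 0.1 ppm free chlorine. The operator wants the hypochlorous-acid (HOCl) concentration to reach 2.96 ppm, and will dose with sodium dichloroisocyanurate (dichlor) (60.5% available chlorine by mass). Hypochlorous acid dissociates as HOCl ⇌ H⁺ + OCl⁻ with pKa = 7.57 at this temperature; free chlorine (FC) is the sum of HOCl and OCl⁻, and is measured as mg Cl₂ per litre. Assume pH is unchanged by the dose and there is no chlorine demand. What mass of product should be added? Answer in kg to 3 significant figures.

Volume: 40,900 US gal × 3.785 L/gal = 154,806 L.
[OCl⁻]/[HOCl] = 10^(pH − pKa) = 10^(7.32 − 7.57) = 0.5623; fraction as HOCl = 1/(1 + 0.5623) = 0.6401.
Free chlorine required for 2.96 ppm HOCl: 2.96 / 0.6401 = 4.625 ppm.
FC to add: 4.625 − 0.1 = 4.525 mg/L as Cl₂.
Cl₂ equivalent: 4.525 mg/L × 154,806 L = 700.4 g.
Product at 60.5% available Cl: 700.4 / 0.605 = 1158 g.

1.16 kg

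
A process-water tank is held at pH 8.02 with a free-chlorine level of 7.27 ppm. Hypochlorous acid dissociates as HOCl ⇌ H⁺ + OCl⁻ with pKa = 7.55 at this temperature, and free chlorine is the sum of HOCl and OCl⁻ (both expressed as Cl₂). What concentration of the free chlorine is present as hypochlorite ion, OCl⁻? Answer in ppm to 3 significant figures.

[OCl⁻]/[HOCl] = 10^(pH − pKa) = 10^(8.02 − 7.55) = 10^0.47 = 2.951.
Fraction as HOCl = 1 / (1 + 2.951) = 0.2531.
OCl⁻ = (1 − 0.2531) × 7.27 ppm = 5.43 ppm.

5.43 ppm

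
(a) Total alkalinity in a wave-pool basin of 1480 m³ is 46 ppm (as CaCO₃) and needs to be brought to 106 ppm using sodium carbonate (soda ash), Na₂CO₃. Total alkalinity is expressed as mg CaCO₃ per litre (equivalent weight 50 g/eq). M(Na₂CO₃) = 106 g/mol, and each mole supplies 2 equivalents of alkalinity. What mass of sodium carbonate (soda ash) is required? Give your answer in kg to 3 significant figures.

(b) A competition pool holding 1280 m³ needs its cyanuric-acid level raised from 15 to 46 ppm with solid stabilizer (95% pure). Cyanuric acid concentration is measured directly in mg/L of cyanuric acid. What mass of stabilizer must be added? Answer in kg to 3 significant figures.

(a) Volume: 1480 m³ = 1,480,000 L.
(a) Alkalinity to add: (106 − 46) = 60 mg/L as CaCO₃ × 1,480,000 L = 88,800 g as CaCO₃.
(a) Equivalents: 88,800 g ÷ 50 g/eq = 1776 eq.
(a) Each mole of Na₂CO₃ supplies 2 eq, so 1776 / 2 = 888 mol.
(a) Mass: 888 mol × 106 g/mol = 94,130 g.

(b) Volume: 1280 m³ = 1,280,000 L.
(b) CYA to add: (46 − 15) = 31 mg/L × 1,280,000 L = 39,680 g cyanuric acid.
(b) At 95% purity: 39,680 / 0.95 = 41,770 g product.

(a) 94.1 kg; (b) 41.8 kg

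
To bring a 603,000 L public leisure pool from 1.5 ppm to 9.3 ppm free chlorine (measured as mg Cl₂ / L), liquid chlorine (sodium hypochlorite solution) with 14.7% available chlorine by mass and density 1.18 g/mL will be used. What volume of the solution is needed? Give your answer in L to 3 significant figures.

27.1 L

Chlorine deficit: 9.3 − 1.5 = 7.8 ppm = 7.8 mg/L as Cl₂.
Cl₂ equivalent needed: 7.8 mg/L × 603,000 L = 4,703,000 mg = 4703 g.
Product at 14.7% available chlorine: 4703 / 0.147 = 32,000 g.
Volume at density 1.18 g/mL: 32,000 g ÷ 1.18 g/mL = 27,120 mL.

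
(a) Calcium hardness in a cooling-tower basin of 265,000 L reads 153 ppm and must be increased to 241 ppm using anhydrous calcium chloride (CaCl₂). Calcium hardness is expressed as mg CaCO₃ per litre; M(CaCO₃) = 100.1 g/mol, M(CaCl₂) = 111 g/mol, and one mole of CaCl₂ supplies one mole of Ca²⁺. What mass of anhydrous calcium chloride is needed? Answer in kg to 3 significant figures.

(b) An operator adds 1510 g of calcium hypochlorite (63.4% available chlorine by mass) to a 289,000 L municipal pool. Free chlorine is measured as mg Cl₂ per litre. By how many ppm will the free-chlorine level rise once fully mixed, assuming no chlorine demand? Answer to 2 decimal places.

(a) 25.9 kg; (b) 3.31 ppm

(a) Hardness to add: (241 − 153) = 88 mg/L as CaCO₃ × 265,000 L = 23,320 g as CaCO₃.
(a) Moles of Ca²⁺ (1 mol Ca²⁺ ≡ 1 mol CaCO₃): 23,320 / 100.1 g/mol = 233 mol.
(a) Mass of CaCl₂: 233 × 111 = 25,860 g.

(b) Available chlorine delivered: 1510 g × 0.634 = 957.3 g as Cl₂.
(b) Concentration rise: 957.3 g / 289,000 L = 3.313 mg/L = 3.31 ppm.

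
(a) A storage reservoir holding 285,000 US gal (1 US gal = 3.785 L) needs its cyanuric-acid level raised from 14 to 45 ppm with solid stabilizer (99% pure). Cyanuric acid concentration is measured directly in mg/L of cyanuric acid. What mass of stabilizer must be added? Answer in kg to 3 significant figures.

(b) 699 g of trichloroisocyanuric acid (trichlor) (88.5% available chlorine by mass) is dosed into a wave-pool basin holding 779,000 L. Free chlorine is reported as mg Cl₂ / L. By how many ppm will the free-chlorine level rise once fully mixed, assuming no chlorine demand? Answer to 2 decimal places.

(a) 33.8 kg; (b) 0.79 ppm

(a) Volume: 285,000 US gal × 3.785 L/gal = 1,078,725 L.
(a) CYA to add: (45 − 14) = 31 mg/L × 1,078,725 L = 33,440 g cyanuric acid.
(a) At 99% purity: 33,440 / 0.99 = 33,780 g product.

(b) Available chlorine delivered: 699 g × 0.885 = 618.6 g as Cl₂.
(b) Concentration rise: 618.6 g / 779,000 L = 0.7941 mg/L = 0.79 ppm.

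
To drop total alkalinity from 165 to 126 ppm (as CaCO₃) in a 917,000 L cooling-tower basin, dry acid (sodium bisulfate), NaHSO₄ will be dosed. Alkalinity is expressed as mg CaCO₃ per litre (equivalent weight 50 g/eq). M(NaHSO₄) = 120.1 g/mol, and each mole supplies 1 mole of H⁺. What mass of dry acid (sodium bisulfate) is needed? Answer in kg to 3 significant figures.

85.9 kg

Alkalinity to neutralize: (165 − 126) = 39 mg/L as CaCO₃ × 917,000 L = 35,760 g as CaCO₃.
Equivalents of H⁺ required: 35,760 ÷ 50 g/eq = 715.3 eq = 715.3 mol NaHSO₄.
Mass of NaHSO₄: 715.3 × 120.1 = 85,900 g.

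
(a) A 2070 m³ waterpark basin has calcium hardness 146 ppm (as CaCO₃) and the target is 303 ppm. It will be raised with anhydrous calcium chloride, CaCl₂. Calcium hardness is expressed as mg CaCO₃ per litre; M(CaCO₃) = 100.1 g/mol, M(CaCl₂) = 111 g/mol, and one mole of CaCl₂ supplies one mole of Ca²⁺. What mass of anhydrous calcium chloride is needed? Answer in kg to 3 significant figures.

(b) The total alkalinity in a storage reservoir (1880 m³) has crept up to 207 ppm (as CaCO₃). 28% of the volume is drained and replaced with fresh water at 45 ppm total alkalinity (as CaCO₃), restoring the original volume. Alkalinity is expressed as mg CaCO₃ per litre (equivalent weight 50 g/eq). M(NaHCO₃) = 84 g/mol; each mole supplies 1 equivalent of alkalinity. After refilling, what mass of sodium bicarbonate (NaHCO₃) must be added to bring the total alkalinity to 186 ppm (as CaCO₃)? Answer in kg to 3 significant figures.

(a) Volume: 2070 m³ = 2,070,000 L.
(a) Hardness to add: (303 − 146) = 157 mg/L as CaCO₃ × 2,070,000 L = 325,000 g as CaCO₃.
(a) Moles of Ca²⁺ (1 mol Ca²⁺ ≡ 1 mol CaCO₃): 325,000 / 100.1 g/mol = 3247 mol.
(a) Mass of CaCl₂: 3247 × 111 = 360,400 g.

(b) Volume: 1880 m³ = 1,880,000 L.
(b) After draining 28% and refilling: 207 × 0.72 + 45 × 0.28 = 161.64 ppm.
(b) Deficit to target: 186 − 161.64 = 24.36 mg/L.
(b) As CaCO₃: 24.36 mg/L × 1,880,000 L = 45,800 g; ÷ 50 g/eq ÷ 1 = 915.9 mol NaHCO₃.
(b) Mass: 915.9 × 84 = 76,940 g.

(a) 360 kg; (b) 76.9 kg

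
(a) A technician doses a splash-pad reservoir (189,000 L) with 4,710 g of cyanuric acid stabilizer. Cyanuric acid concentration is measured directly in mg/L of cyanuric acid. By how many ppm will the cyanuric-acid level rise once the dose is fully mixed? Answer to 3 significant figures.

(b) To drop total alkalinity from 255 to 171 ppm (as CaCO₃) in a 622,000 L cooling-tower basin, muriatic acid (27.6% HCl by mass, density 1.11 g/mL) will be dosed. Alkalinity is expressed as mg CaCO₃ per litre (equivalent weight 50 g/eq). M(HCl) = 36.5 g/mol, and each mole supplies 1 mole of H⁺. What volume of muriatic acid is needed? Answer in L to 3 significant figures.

(a) 24.9 ppm; (b) 124 L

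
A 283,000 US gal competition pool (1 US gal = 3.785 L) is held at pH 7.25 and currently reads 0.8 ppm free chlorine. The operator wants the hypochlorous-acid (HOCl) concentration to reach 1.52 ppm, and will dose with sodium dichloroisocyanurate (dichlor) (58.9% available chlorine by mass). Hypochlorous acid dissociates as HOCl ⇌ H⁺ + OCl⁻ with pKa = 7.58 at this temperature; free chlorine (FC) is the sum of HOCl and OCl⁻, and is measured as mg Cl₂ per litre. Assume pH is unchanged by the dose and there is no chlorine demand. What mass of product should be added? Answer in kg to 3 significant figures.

2.60 kg

Volume: 283,000 US gal × 3.785 L/gal = 1,071,155 L.
[OCl⁻]/[HOCl] = 10^(pH − pKa) = 10^(7.25 − 7.58) = 0.4677; fraction as HOCl = 1/(1 + 0.4677) = 0.6813.
Free chlorine required for 1.52 ppm HOCl: 1.52 / 0.6813 = 2.231 ppm.
FC to add: 2.231 − 0.8 = 1.431 mg/L as Cl₂.
Cl₂ equivalent: 1.431 mg/L × 1,071,155 L = 1533 g.
Product at 58.9% available Cl: 1533 / 0.589 = 2602 g.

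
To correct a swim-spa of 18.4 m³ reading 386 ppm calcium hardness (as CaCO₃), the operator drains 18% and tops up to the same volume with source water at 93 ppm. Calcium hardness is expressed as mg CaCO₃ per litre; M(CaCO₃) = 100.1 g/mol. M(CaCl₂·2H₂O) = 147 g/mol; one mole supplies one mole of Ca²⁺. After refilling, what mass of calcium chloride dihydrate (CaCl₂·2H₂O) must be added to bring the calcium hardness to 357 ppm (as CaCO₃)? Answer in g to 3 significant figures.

641 g

Volume: 18.4 m³ = 18,400 L.
After draining 18% and refilling: 386 × 0.82 + 93 × 0.18 = 333.26 ppm.
Deficit to target: 357 − 333.26 = 23.74 mg/L.
As CaCO₃: 23.74 mg/L × 18,400 L = 436.8 g; ÷ 100.1 = 4.364 mol Ca²⁺.
Mass: 4.364 × 147 = 641.5 g.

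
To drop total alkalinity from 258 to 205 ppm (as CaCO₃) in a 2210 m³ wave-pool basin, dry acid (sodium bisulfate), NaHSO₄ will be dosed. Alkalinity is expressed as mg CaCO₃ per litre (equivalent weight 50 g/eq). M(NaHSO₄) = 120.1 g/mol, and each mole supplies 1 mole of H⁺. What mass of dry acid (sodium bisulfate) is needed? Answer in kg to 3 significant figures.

281 kg

Volume: 2210 m³ = 2,210,000 L.
Alkalinity to neutralize: (258 − 205) = 53 mg/L as CaCO₃ × 2,210,000 L = 117,100 g as CaCO₃.
Equivalents of H⁺ required: 117,100 ÷ 50 g/eq = 2343 eq = 2343 mol NaHSO₄.
Mass of NaHSO₄: 2343 × 120.1 = 281,300 g.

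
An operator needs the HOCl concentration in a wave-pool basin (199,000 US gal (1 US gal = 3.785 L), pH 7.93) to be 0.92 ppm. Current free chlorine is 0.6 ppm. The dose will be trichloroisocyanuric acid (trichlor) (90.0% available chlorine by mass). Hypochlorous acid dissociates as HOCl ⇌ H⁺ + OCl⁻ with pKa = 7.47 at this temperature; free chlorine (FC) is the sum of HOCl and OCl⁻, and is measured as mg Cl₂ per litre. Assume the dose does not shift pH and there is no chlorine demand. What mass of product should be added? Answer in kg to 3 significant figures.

Volume: 199,000 US gal × 3.785 L/gal = 753,215 L.
[OCl⁻]/[HOCl] = 10^(pH − pKa) = 10^(7.93 − 7.47) = 2.884; fraction as HOCl = 1/(1 + 2.884) = 0.2575.
Free chlorine required for 0.92 ppm HOCl: 0.92 / 0.2575 = 3.573 ppm.
FC to add: 3.573 − 0.6 = 2.973 mg/L as Cl₂.
Cl₂ equivalent: 2.973 mg/L × 753,215 L = 2240 g.
Product at 90.0% available Cl: 2240 / 0.9 = 2488 g.

2.49 kg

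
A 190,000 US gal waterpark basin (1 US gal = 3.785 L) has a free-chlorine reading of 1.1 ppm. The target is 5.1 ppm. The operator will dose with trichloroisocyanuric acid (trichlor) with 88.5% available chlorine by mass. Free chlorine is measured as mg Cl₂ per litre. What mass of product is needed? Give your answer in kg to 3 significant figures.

Volume: 190,000 US gal × 3.785 L/gal = 719,150 L.
Chlorine deficit: 5.1 − 1.1 = 4 ppm = 4 mg/L as Cl₂.
Cl₂ equivalent needed: 4 mg/L × 719,150 L = 2,877,000 mg = 2877 g.
Product at 88.5% available chlorine: 2877 / 0.885 = 3250 g.

3.25 kg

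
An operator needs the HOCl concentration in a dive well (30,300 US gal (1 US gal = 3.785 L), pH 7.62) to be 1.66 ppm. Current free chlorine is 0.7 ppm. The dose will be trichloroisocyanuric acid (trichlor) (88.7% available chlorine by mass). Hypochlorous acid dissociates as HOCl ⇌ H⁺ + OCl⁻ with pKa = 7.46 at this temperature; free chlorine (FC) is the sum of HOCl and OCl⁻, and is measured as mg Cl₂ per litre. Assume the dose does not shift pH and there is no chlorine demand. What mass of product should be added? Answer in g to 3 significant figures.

Volume: 30,300 US gal × 3.785 L/gal = 114,686 L.
[OCl⁻]/[HOCl] = 10^(pH − pKa) = 10^(7.62 − 7.46) = 1.445; fraction as HOCl = 1/(1 + 1.445) = 0.4089.
Free chlorine required for 1.66 ppm HOCl: 1.66 / 0.4089 = 4.059 ppm.
FC to add: 4.059 − 0.7 = 3.359 mg/L as Cl₂.
Cl₂ equivalent: 3.359 mg/L × 114,686 L = 385.3 g.
Product at 88.7% available Cl: 385.3 / 0.887 = 434.4 g.

434 g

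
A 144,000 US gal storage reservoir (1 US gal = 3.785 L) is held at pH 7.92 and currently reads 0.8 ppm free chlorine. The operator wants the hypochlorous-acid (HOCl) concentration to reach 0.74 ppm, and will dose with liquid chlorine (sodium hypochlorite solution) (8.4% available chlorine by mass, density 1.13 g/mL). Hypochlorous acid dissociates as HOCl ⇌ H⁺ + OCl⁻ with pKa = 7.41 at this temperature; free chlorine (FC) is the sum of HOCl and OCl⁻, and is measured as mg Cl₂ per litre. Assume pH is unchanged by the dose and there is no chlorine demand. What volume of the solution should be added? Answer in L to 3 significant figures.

Volume: 144,000 US gal × 3.785 L/gal = 545,040 L.
[OCl⁻]/[HOCl] = 10^(pH − pKa) = 10^(7.92 − 7.41) = 3.236; fraction as HOCl = 1/(1 + 3.236) = 0.2361.
Free chlorine required for 0.74 ppm HOCl: 0.74 / 0.2361 = 3.135 ppm.
FC to add: 3.135 − 0.8 = 2.335 mg/L as Cl₂.
Cl₂ equivalent: 2.335 mg/L × 545,040 L = 1272 g.
Product at 8.4% available Cl: 1272 / 0.084 = 15,150 g.
Volume: 15,150 g ÷ 1.13 g/mL = 13,410 mL.

13.4 L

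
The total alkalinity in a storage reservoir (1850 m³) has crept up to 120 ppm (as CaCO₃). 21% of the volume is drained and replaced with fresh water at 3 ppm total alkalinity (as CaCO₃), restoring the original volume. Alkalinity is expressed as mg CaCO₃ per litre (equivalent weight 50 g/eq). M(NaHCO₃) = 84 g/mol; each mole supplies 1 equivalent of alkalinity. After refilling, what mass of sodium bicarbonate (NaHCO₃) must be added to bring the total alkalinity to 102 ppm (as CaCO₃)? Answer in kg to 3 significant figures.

Volume: 1850 m³ = 1,850,000 L.
After draining 21% and refilling: 120 × 0.79 + 3 × 0.21 = 95.43 ppm.
Deficit to target: 102 − 95.43 = 6.57 mg/L.
As CaCO₃: 6.57 mg/L × 1,850,000 L = 12,150 g; ÷ 50 g/eq ÷ 1 = 243.1 mol NaHCO₃.
Mass: 243.1 × 84 = 20,420 g.

20.4 kg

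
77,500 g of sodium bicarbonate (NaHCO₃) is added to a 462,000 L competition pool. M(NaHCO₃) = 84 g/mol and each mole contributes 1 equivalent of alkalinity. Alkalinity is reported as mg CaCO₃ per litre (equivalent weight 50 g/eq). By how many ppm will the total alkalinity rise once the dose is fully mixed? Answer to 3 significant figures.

99.9 ppm

Moles of NaHCO₃: 77,500 g ÷ 84 g/mol = 922.6 mol → 922.6 eq of alkalinity.
As CaCO₃: 922.6 eq × 50 g/eq = 46,130 g.
Rise: 46,130 g / 462,000 L × 1000 = 99.85 mg/L.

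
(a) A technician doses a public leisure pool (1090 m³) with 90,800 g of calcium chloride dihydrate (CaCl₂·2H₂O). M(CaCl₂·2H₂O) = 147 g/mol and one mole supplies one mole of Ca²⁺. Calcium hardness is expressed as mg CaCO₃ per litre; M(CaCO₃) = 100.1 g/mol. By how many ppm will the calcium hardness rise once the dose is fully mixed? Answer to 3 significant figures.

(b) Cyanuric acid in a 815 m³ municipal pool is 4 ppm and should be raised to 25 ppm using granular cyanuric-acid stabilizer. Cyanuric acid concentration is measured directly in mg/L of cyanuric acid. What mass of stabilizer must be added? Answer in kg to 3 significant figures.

(a) Volume: 1090 m³ = 1,090,000 L.
(a) Moles of Ca²⁺: 90,800 g ÷ 147 g/mol = 617.7 mol.
(a) As CaCO₃: 617.7 mol × 100.1 g/mol = 61,830 g.
(a) Rise: 61,830 g / 1,090,000 L × 1000 = 56.73 mg/L.

(b) Volume: 815 m³ = 815,000 L.
(b) CYA to add: (25 − 4) = 21 mg/L × 815,000 L = 17,120 g cyanuric acid.

(a) 56.7 ppm; (b) 17.1 kg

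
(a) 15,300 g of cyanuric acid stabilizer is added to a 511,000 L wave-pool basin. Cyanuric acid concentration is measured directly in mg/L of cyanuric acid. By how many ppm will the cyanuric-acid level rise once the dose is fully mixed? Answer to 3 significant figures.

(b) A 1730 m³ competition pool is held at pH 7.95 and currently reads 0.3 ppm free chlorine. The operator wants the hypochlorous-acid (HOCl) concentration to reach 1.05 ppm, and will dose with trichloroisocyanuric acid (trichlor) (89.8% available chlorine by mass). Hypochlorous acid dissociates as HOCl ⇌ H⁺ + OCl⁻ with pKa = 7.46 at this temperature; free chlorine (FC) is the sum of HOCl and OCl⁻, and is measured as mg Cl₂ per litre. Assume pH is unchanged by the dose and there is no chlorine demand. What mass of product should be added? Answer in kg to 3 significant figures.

(a) 29.9 ppm; (b) 7.70 kg

(a) Rise: 15,300 g / 511,000 L × 1000 = 29.94 mg/L.

(b) Volume: 1730 m³ = 1,730,000 L.
(b) [OCl⁻]/[HOCl] = 10^(pH − pKa) = 10^(7.95 − 7.46) = 3.09; fraction as HOCl = 1/(1 + 3.09) = 0.2445.
(b) Free chlorine required for 1.05 ppm HOCl: 1.05 / 0.2445 = 4.295 ppm.
(b) FC to add: 4.295 − 0.3 = 3.995 mg/L as Cl₂.
(b) Cl₂ equivalent: 3.995 mg/L × 1,730,000 L = 6911 g.
(b) Product at 89.8% available Cl: 6911 / 0.898 = 7696 g.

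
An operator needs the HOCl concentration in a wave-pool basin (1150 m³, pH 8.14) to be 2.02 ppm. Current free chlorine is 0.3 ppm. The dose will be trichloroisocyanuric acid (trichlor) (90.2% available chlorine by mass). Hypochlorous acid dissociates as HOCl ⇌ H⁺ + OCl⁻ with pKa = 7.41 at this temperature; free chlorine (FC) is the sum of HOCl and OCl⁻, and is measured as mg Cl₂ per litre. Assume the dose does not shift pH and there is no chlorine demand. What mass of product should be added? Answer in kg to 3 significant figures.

Volume: 1150 m³ = 1,150,000 L.
[OCl⁻]/[HOCl] = 10^(pH − pKa) = 10^(8.14 − 7.41) = 5.37; fraction as HOCl = 1/(1 + 5.37) = 0.157.
Free chlorine required for 2.02 ppm HOCl: 2.02 / 0.157 = 12.87 ppm.
FC to add: 12.87 − 0.3 = 12.57 mg/L as Cl₂.
Cl₂ equivalent: 12.57 mg/L × 1,150,000 L = 14,450 g.
Product at 90.2% available Cl: 14,450 / 0.902 = 16,020 g.

16.0 kg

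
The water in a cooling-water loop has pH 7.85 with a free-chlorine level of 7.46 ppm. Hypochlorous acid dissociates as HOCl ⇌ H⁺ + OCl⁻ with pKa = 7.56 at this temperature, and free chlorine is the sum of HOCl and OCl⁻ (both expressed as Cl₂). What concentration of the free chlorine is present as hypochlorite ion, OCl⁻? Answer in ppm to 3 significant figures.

4.93 ppm

[OCl⁻]/[HOCl] = 10^(pH − pKa) = 10^(7.85 − 7.56) = 10^0.29 = 1.95.
Fraction as HOCl = 1 / (1 + 1.95) = 0.339.
OCl⁻ = (1 − 0.339) × 7.46 ppm = 4.931 ppm.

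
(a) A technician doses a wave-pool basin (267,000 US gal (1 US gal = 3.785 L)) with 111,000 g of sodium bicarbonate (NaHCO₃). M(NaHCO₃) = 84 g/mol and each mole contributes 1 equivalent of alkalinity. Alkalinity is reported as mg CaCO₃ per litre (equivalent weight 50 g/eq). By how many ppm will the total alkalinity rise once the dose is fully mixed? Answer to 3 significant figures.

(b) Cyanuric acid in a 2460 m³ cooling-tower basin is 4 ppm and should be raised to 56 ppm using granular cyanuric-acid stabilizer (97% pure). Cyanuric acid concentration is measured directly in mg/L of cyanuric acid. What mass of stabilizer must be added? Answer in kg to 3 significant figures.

(a) Volume: 267,000 US gal × 3.785 L/gal = 1,010,595 L.
(a) Moles of NaHCO₃: 111,000 g ÷ 84 g/mol = 1321 mol → 1321 eq of alkalinity.
(a) As CaCO₃: 1321 eq × 50 g/eq = 66,070 g.
(a) Rise: 66,070 g / 1,010,595 L × 1000 = 65.38 mg/L.

(b) Volume: 2460 m³ = 2,460,000 L.
(b) CYA to add: (56 − 4) = 52 mg/L × 2,460,000 L = 127,900 g cyanuric acid.
(b) At 97% purity: 127,900 / 0.97 = 131,900 g product.

(a) 65.4 ppm; (b) 132 kg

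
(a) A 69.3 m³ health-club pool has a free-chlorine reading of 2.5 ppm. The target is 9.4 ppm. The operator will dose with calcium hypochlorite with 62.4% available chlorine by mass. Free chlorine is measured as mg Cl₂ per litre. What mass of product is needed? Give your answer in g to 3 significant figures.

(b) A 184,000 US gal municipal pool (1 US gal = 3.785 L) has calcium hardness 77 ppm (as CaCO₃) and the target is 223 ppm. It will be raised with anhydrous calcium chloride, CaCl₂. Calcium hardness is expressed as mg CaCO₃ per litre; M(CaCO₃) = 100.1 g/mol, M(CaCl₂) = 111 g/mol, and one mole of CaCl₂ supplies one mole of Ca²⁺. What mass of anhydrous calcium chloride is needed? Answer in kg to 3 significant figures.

(a) 766 g; (b) 113 kg

(a) Volume: 69.3 m³ = 69,300 L.
(a) Chlorine deficit: 9.4 − 2.5 = 6.9 ppm = 6.9 mg/L as Cl₂.
(a) Cl₂ equivalent needed: 6.9 mg/L × 69,300 L = 478,200 mg = 478.2 g.
(a) Product at 62.4% available chlorine: 478.2 / 0.624 = 766.3 g.

(b) Volume: 184,000 US gal × 3.785 L/gal = 696,440 L.
(b) Hardness to add: (223 − 77) = 146 mg/L as CaCO₃ × 696,440 L = 101,700 g as CaCO₃.
(b) Moles of Ca²⁺ (1 mol Ca²⁺ ≡ 1 mol CaCO₃): 101,700 / 100.1 g/mol = 1016 mol.
(b) Mass of CaCl₂: 1016 × 111 = 112,800 g.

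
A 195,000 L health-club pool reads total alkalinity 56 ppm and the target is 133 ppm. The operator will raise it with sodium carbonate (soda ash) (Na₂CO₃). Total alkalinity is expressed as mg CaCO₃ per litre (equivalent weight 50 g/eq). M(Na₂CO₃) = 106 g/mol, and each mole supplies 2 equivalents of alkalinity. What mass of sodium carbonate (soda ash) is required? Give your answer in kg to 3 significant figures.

15.9 kg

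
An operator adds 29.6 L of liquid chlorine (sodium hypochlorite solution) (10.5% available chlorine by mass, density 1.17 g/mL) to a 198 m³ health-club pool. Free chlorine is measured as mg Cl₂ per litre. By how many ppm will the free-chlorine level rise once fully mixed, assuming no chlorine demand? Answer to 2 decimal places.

18.37 ppm

Volume: 198 m³ = 198,000 L.
Mass of solution: 29.6 L × 1000 mL/L × 1.17 g/mL = 34,630 g.
Available chlorine delivered: 34,630 g × 0.105 = 3636 g as Cl₂.
Concentration rise: 3636 g / 198,000 L = 18.37 mg/L = 18.37 ppm.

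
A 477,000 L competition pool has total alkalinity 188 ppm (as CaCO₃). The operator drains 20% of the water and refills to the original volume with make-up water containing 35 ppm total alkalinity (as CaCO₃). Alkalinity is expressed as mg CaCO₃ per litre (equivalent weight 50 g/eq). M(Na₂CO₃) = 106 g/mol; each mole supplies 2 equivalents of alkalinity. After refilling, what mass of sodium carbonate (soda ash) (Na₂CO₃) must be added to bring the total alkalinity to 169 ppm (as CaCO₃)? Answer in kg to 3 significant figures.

5.87 kg

After draining 20% and refilling: 188 × 0.80 + 35 × 0.20 = 157.4 ppm.
Deficit to target: 169 − 157.4 = 11.6 mg/L.
As CaCO₃: 11.6 mg/L × 477,000 L = 5533 g; ÷ 50 g/eq ÷ 2 = 55.33 mol Na₂CO₃.
Mass: 55.33 × 106 = 5865 g.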